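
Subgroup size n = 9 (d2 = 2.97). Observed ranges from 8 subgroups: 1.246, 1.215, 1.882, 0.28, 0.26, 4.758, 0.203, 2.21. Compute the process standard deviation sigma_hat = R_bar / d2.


R_bar = (1.246 + 1.215 + 1.882 + 0.28 + 0.26 + 4.758 + 0.203 + 2.21) / 8
R_bar = 12.054 / 8 = 1.50675
sigma_hat = R_bar / d2 = 1.50675 / 2.97 = 0.5073

0.5073


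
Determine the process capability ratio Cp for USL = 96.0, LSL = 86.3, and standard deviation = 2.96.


Cp = (USL - LSL) / (6 * sigma)
= (96.0 - 86.3) / (6 * 2.96)
= 9.7000 / 17.7600
= 0.5462

0.5462


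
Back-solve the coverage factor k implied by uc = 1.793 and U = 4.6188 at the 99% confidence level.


k = U / uc
k = 4.6188 / 1.793
k = 2.576

2.576


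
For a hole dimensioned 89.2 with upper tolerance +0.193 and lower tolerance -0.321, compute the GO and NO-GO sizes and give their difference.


GO = nominal - lower_tol (smallest hole = maximum material condition)
GO = 89.2 - 0.321 = 88.879
NO-GO = nominal + upper_tol (largest hole = least material condition)
NO-GO = 89.2 + 0.193 = 89.393
spread = NO-GO - GO = 89.393 - 88.879 = 0.5140

0.5140


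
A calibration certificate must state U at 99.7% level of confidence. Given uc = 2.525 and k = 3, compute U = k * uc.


U = k * uc
U = 3 * 2.525
U = 7.5750

7.5750


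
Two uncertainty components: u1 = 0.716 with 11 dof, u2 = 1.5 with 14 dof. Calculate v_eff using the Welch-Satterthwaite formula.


uc = sqrt(u1^2 + u2^2) = sqrt(0.716^2 + 1.5^2) = 1.6621239
v_eff = uc^4 / (u1^4/v1 + u2^4/v2)
= 1.6621239^4 / (0.716^4/11 + 1.5^4/14)
= 7.6322674 / 0.38549952
v_eff = 19.7984

19.7984


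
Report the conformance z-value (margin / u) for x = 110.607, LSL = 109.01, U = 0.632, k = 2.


u = U / k = 0.632 / 2 = 0.316
margin = |LSL - x| = |109.01 - 110.607| = 1.597
z = margin / u = 1.597 / 0.316
z = 5.0538

5.0538


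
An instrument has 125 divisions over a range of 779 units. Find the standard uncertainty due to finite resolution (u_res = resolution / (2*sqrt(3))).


resolution = range / divisions
resolution = 779 / 125 = 6.232
u_res = resolution / (2*sqrt(3))
u_res = 6.232 / 3.4641016
u_res = 1.7990

1.7990


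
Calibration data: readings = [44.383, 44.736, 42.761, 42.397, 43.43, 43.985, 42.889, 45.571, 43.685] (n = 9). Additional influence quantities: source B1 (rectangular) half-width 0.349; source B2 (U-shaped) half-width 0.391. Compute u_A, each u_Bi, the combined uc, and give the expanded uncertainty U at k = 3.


mean = (44.383 + 44.736 + 42.761 + 42.397 + 43.43 + 43.985 + 42.889 + 45.571 + 43.685) / 9 = 43.75966667
s = sqrt(sum((x - mean)^2)/(n-1)) = 1.0246942
u_A = s / sqrt(n) = 1.0246942 / sqrt(9) = 0.34156473
u_B1 = 0.349 / sqrt(3) = 0.20149524
u_B2 = 0.391 / sqrt(2) = 0.27647875
uc = sqrt(0.34156473^2 + 0.20149524^2 + 0.27647875^2) = 0.48343282
U = k * uc = 3 * 0.48343282
U = 1.4503

1.4503


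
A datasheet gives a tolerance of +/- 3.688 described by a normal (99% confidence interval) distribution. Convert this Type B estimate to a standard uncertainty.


u_B = half_width / 2.576
u_B = 3.688 / 2.576
u_B = 1.4317

1.4317


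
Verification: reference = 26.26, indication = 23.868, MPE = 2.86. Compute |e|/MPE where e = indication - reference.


e = indication - reference = 23.868 - 26.26 = -2.3920
|e| = 2.3920
ratio = |e| / MPE = 2.3920 / 2.86
ratio = 0.8364

0.8364


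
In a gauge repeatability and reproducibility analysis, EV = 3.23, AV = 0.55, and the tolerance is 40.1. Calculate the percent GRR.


GRR = sqrt(EV^2 + AV^2) = sqrt(3.23^2 + 0.55^2) = 3.276492
%GRR = GRR / tol * 100 = 3.276492 / 40.1 * 100
%GRR = 8.1708

8.1708


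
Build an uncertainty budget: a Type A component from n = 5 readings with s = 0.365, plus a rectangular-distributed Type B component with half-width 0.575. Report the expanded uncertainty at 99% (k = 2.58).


u_A = s / sqrt(n) = 0.365 / sqrt(5) = 0.16323296
u_B = half_width / sqrt(3) = 0.575 / sqrt(3) = 0.3319764
uc = sqrt(u_A^2 + u_B^2) = sqrt(0.16323296^2 + 0.3319764^2) = 0.36993693
U = k * uc = 2.58 * 0.36993693
U = 0.9544

0.9544


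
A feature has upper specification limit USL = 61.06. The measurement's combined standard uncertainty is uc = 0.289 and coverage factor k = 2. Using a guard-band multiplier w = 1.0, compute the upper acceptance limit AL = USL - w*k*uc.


U = k * uc = 2 * 0.289 = 0.578
guard band g = w * U = 1.0 * 0.578 = 0.578
AL = USL - g = 61.06 - 0.578
AL = 60.4820

60.4820


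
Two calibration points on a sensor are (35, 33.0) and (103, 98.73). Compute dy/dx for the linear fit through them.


slope = (y2 - y1) / (x2 - x1)
= (98.73 - 33.0) / (103 - 35)
= 65.7300 / 68
= 0.9666

0.9666


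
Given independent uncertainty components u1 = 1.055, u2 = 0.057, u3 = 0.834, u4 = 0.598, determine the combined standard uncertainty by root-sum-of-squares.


uc = sqrt(1.055^2 + 0.057^2 + 0.834^2 + 0.598^2)
uc = sqrt(2.169434)
uc = 1.4729

1.4729


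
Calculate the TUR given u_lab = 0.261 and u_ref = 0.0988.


TUR = u_lab / u_ref
= 0.261 / 0.0988
= 2.6417

2.6417


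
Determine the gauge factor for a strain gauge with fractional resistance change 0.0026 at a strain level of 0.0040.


GF = (dR/R) / epsilon
= 0.0026 / 0.0040
= 0.6500

0.6500


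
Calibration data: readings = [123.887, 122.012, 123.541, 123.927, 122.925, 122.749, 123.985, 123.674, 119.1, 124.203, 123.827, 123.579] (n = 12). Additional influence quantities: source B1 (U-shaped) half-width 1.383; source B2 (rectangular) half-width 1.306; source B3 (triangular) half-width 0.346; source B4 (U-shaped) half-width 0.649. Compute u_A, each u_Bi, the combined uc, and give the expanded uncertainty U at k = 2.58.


mean = (123.887 + 122.012 + 123.541 + 123.927 + 122.925 + 122.749 + 123.985 + 123.674 + 119.1 + 124.203 + 123.827 + 123.579) / 12 = 123.1174167
s = sqrt(sum((x - mean)^2)/(n-1)) = 1.4116074
u_A = s / sqrt(n) = 1.4116074 / sqrt(12) = 0.40749596
u_B1 = 1.383 / sqrt(2) = 0.97792868
u_B2 = 1.306 / sqrt(3) = 0.75401945
u_B3 = 0.346 / sqrt(6) = 0.14125391
u_B4 = 0.649 / sqrt(2) = 0.4589123
uc = sqrt(0.40749596^2 + 0.97792868^2 + 0.75401945^2 + 0.14125391^2 + 0.4589123^2) = 1.3861803
U = k * uc = 2.58 * 1.3861803
U = 3.5763

3.5763


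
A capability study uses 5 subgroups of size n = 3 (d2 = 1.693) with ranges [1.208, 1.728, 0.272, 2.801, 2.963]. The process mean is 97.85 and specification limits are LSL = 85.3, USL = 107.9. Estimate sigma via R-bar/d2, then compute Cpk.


R_bar = (1.208 + 1.728 + 0.272 + 2.801 + 2.963) / 5 = 1.7944
sigma = R_bar / d2 = 1.7944 / 1.693 = 1.0598937
Cp = (USL - LSL)/(6*sigma) = (107.9 - 85.3)/(6*1.0598937) = 3.5538
Cpu = (107.9 - 97.85)/(3*1.0598937) = 3.1607
Cpl = (97.85 - 85.3)/(3*1.0598937) = 3.9469
Cpk = min(Cpu, Cpl) = 3.1607

3.1607


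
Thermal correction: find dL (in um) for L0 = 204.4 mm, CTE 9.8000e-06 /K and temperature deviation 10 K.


dL = L * alpha * dT
= 204.4 * 9.8000e-06 * 10
= 0.0200312 mm
dL_um = 0.0200312 * 1000 = 20.0312 um

20.0312


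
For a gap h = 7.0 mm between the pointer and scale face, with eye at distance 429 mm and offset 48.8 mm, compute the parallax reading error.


error = h * offset / d
= 7.0 * 48.8 / 429
= 0.7963

0.7963


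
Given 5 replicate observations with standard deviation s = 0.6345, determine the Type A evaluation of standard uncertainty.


u_A = s / sqrt(n)
u_A = 0.6345 / sqrt(5)
u_A = 0.6345 / 2.236068
u_A = 0.2838

0.2838


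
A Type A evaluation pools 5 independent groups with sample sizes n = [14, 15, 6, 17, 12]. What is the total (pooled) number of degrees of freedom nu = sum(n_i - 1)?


nu = sum_i (n_i - 1)
nu = ((14 - 1) + (15 - 1) + (6 - 1) + (17 - 1) + (12 - 1))
nu = 13 + 14 + 5 + 16 + 11
nu = 59

59


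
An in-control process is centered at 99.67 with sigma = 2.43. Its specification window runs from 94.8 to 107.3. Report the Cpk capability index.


Cpu = (USL - mean) / (3*sigma) = (107.3 - 99.67) / (3*2.43) = 1.0466
Cpl = (mean - LSL) / (3*sigma) = (99.67 - 94.8) / (3*2.43) = 0.6680
Cpk = min(Cpu, Cpl) = 0.6680

0.6680


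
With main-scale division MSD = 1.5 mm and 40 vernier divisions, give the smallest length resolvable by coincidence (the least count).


LC = MSD / n_div
= 1.5 / 40
= 0.0375

0.0375


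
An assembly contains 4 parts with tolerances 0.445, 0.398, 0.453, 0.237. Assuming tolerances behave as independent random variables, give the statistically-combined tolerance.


RSS = sqrt(0.445^2 + 0.398^2 + 0.453^2 + 0.237^2)
= sqrt(0.617807)
= 0.7860

0.7860


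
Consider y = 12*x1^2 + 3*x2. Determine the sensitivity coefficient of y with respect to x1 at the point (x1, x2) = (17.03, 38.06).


y = 12*x1^2 + 3*x2
dy/dx1 = 2*12*x1
Evaluate at x1 = 17.03: c1 = 24 * 17.03
c1 = 408.7200

408.7200


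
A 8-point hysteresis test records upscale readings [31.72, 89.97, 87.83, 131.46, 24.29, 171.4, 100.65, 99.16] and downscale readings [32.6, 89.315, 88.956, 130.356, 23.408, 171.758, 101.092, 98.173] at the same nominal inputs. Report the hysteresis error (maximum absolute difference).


|31.72 - 32.6| = 0.8800
|89.97 - 89.315| = 0.6550
|87.83 - 88.956| = 1.1260
|131.46 - 130.356| = 1.1040
|24.29 - 23.408| = 0.8820
|171.4 - 171.758| = 0.3580
|100.65 - 101.092| = 0.4420
|99.16 - 98.173| = 0.9870
hysteresis = max(diffs) = 1.1260

1.1260


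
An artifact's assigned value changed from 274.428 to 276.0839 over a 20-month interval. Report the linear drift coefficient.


rate = (v2 - v1) / months
= (276.0839 - 274.428) / 20
= 1.6559 / 20
= 0.0828

0.0828


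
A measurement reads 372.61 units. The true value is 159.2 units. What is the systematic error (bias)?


Systematic error = measured - true
= 372.61 - 159.2
= 213.4100

213.4100


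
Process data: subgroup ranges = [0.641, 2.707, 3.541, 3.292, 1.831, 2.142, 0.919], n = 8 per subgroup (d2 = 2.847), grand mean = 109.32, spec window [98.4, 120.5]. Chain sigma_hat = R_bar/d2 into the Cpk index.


R_bar = (0.641 + 2.707 + 3.541 + 3.292 + 1.831 + 2.142 + 0.919) / 7 = 2.1532857
sigma = R_bar / d2 = 2.1532857 / 2.847 = 0.75633498
Cp = (USL - LSL)/(6*sigma) = (120.5 - 98.4)/(6*0.75633498) = 4.8700
Cpu = (120.5 - 109.32)/(3*0.75633498) = 4.9273
Cpl = (109.32 - 98.4)/(3*0.75633498) = 4.8127
Cpk = min(Cpu, Cpl) = 4.8127

4.8127


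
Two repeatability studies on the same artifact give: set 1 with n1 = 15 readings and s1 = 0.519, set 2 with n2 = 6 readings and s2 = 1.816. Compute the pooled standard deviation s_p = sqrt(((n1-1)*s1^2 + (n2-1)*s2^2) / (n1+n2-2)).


s_p = sqrt(((n1-1)*s1^2 + (n2-1)*s2^2) / (n1+n2-2))
numerator = (15-1)*0.519^2 + (6-1)*1.816^2 = 3.771054 + 16.48928 = 20.260334
denominator = 15 + 6 - 2 = 19
s_p^2 = 20.260334 / 19 = 1.0663334
s_p = sqrt(1.0663334) = 1.0326

1.0326


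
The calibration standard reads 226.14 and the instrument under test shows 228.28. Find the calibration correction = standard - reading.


Correction = standard - reading
= 226.14 - 228.28
= -2.1400

-2.1400


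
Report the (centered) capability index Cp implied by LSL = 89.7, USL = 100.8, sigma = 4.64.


Cp = (USL - LSL) / (6 * sigma)
= (100.8 - 89.7) / (6 * 4.64)
= 11.1000 / 27.8400
= 0.3987

0.3987


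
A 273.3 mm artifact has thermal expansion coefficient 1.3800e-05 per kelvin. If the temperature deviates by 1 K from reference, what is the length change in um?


dL = L * alpha * dT
= 273.3 * 1.3800e-05 * 1
= 0.0037715 mm
dL_um = 0.0037715 * 1000 = 3.7715 um

3.7715


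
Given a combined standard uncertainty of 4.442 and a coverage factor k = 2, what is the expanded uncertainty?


U = k * uc
U = 2 * 4.442
U = 8.8840

8.8840


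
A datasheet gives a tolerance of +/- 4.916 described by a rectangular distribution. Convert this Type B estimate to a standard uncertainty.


u_B = half_width / sqrt(3)
u_B = 4.916 / 1.7320508
u_B = 2.8383

2.8383


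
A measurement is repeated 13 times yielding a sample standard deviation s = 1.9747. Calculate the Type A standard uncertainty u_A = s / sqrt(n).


u_A = s / sqrt(n)
u_A = 1.9747 / sqrt(13)
u_A = 1.9747 / 3.6055513
u_A = 0.5477

0.5477


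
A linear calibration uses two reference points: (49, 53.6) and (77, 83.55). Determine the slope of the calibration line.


slope = (y2 - y1) / (x2 - x1)
= (83.55 - 53.6) / (77 - 49)
= 29.9500 / 28
= 1.0696

1.0696


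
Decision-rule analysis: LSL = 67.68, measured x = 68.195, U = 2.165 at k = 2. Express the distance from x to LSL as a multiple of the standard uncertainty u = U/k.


u = U / k = 2.165 / 2 = 1.0825
margin = |LSL - x| = |67.68 - 68.195| = 0.515
z = margin / u = 0.515 / 1.0825
z = 0.4758

0.4758


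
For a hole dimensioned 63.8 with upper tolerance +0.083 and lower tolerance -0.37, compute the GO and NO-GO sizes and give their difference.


GO = nominal - lower_tol (smallest hole = maximum material condition)
GO = 63.8 - 0.37 = 63.43
NO-GO = nominal + upper_tol (largest hole = least material condition)
NO-GO = 63.8 + 0.083 = 63.883
spread = NO-GO - GO = 63.883 - 63.43 = 0.4530

0.4530


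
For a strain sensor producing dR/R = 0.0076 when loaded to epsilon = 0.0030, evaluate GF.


GF = (dR/R) / epsilon
= 0.0076 / 0.0030
= 2.5333

2.5333


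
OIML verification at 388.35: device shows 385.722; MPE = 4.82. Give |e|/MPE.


e = indication - reference = 385.722 - 388.35 = -2.6280
|e| = 2.6280
ratio = |e| / MPE = 2.6280 / 4.82
ratio = 0.5452

0.5452


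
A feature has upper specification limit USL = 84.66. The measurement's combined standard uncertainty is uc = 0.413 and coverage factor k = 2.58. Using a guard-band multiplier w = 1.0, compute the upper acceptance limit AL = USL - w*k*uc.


U = k * uc = 2.58 * 0.413 = 1.06554
guard band g = w * U = 1.0 * 1.06554 = 1.06554
AL = USL - g = 84.66 - 1.06554
AL = 83.5945

83.5945


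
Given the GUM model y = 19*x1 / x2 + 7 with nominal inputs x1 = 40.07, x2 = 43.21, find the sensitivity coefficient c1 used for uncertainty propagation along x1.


y = 19*x1 / x2 + 7
dy/dx1 = 19/x2
Evaluate at x2 = 43.21: c1 = 19 / 43.21
c1 = 0.4397

0.4397


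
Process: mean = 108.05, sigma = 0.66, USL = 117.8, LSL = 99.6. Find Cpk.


Cpu = (USL - mean) / (3*sigma) = (117.8 - 108.05) / (3*0.66) = 4.9242
Cpl = (mean - LSL) / (3*sigma) = (108.05 - 99.6) / (3*0.66) = 4.2677
Cpk = min(Cpu, Cpl) = 4.2677

4.2677


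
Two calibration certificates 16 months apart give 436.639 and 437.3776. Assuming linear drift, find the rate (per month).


rate = (v2 - v1) / months
= (437.3776 - 436.639) / 16
= 0.7386 / 16
= 0.0462

0.0462


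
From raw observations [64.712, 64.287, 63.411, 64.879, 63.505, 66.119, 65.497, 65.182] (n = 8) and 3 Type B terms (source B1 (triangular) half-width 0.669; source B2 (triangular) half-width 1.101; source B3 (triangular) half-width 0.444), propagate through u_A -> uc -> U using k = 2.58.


mean = (64.712 + 64.287 + 63.411 + 64.879 + 63.505 + 66.119 + 65.497 + 65.182) / 8 = 64.699
s = sqrt(sum((x - mean)^2)/(n-1)) = 0.93910185
u_A = s / sqrt(n) = 0.93910185 / sqrt(8) = 0.33202264
u_B1 = 0.669 / sqrt(6) = 0.27311811
u_B2 = 1.101 / sqrt(6) = 0.44948137
u_B3 = 0.444 / sqrt(6) = 0.18126224
uc = sqrt(0.33202264^2 + 0.27311811^2 + 0.44948137^2 + 0.18126224^2) = 0.64785958
U = k * uc = 2.58 * 0.64785958
U = 1.6715

1.6715


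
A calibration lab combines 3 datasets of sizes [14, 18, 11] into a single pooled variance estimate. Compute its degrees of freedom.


nu = sum_i (n_i - 1)
nu = ((14 - 1) + (18 - 1) + (11 - 1))
nu = 13 + 17 + 10
nu = 40

40


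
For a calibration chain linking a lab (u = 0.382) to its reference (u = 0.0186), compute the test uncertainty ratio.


TUR = u_lab / u_ref
= 0.382 / 0.0186
= 20.5376

20.5376


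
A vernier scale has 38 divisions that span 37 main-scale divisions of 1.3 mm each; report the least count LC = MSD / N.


LC = MSD / n_div
= 1.3 / 38
= 0.0342

0.0342


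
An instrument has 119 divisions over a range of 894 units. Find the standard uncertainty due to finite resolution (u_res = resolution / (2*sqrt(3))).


resolution = range / divisions
resolution = 894 / 119 = 7.512605
u_res = resolution / (2*sqrt(3))
u_res = 7.512605 / 3.4641016
u_res = 2.1687

2.1687


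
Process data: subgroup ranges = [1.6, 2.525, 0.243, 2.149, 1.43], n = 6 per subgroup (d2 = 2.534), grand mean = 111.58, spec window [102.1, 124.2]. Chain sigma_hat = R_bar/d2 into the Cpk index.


R_bar = (1.6 + 2.525 + 0.243 + 2.149 + 1.43) / 5 = 1.5894
sigma = R_bar / d2 = 1.5894 / 2.534 = 0.62722968
Cp = (USL - LSL)/(6*sigma) = (124.2 - 102.1)/(6*0.62722968) = 5.8724
Cpu = (124.2 - 111.58)/(3*0.62722968) = 6.7067
Cpl = (111.58 - 102.1)/(3*0.62722968) = 5.0380
Cpk = min(Cpu, Cpl) = 5.0380

5.0380


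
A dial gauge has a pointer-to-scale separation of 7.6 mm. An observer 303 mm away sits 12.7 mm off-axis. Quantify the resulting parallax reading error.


error = h * offset / d
= 7.6 * 12.7 / 303
= 0.3185

0.3185


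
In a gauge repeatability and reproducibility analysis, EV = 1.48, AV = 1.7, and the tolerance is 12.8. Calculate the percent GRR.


GRR = sqrt(EV^2 + AV^2) = sqrt(1.48^2 + 1.7^2) = 2.2539743
%GRR = GRR / tol * 100 = 2.2539743 / 12.8 * 100
%GRR = 17.6092

17.6092


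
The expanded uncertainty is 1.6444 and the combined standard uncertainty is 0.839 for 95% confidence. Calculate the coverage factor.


k = U / uc
k = 1.6444 / 0.839
k = 1.96

1.96


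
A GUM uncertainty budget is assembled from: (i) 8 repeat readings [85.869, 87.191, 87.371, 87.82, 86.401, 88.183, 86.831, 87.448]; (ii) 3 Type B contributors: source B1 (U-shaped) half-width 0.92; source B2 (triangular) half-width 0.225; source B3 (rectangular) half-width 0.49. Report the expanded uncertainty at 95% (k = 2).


mean = (85.869 + 87.191 + 87.371 + 87.82 + 86.401 + 88.183 + 86.831 + 87.448) / 8 = 87.13925
s = sqrt(sum((x - mean)^2)/(n-1)) = 0.75196063
u_A = s / sqrt(n) = 0.75196063 / sqrt(8) = 0.26585823
u_B1 = 0.92 / sqrt(2) = 0.65053824
u_B2 = 0.225 / sqrt(6) = 0.091855865
u_B3 = 0.49 / sqrt(3) = 0.28290163
uc = sqrt(0.26585823^2 + 0.65053824^2 + 0.091855865^2 + 0.28290163^2) = 0.76311954
U = k * uc = 2 * 0.76311954
U = 1.5262

1.5262


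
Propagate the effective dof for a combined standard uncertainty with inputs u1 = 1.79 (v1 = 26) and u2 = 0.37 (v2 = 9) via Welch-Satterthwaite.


uc = sqrt(u1^2 + u2^2) = sqrt(1.79^2 + 0.37^2) = 1.8278403
v_eff = uc^4 / (u1^4/v1 + u2^4/v2)
= 1.8278403^4 / (1.79^4/26 + 0.37^4/9)
= 11.162282 / 0.39693843
v_eff = 28.1209

28.1209


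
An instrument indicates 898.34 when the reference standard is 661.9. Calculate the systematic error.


Systematic error = measured - true
= 898.34 - 661.9
= 236.4400

236.4400


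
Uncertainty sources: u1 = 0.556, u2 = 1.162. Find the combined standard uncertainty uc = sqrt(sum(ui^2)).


uc = sqrt(0.556^2 + 1.162^2)
uc = sqrt(1.65938)
uc = 1.2882

1.2882


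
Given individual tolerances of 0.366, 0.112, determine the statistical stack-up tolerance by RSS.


RSS = sqrt(0.366^2 + 0.112^2)
= sqrt(0.1465)
= 0.3828

0.3828


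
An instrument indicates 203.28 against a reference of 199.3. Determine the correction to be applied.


Correction = standard - reading
= 199.3 - 203.28
= -3.9800

-3.9800


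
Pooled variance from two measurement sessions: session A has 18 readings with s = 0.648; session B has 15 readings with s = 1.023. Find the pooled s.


s_p = sqrt(((n1-1)*s1^2 + (n2-1)*s2^2) / (n1+n2-2))
numerator = (18-1)*0.648^2 + (15-1)*1.023^2 = 7.138368 + 14.651406 = 21.789774
denominator = 18 + 15 - 2 = 31
s_p^2 = 21.789774 / 31 = 0.70289594
s_p = sqrt(0.70289594) = 0.8384

0.8384


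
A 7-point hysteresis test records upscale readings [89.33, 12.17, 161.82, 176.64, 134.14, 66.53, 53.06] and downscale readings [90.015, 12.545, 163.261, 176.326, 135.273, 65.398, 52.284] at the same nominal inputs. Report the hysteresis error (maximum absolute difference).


|89.33 - 90.015| = 0.6850
|12.17 - 12.545| = 0.3750
|161.82 - 163.261| = 1.4410
|176.64 - 176.326| = 0.3140
|134.14 - 135.273| = 1.1330
|66.53 - 65.398| = 1.1320
|53.06 - 52.284| = 0.7760
hysteresis = max(diffs) = 1.4410

1.4410


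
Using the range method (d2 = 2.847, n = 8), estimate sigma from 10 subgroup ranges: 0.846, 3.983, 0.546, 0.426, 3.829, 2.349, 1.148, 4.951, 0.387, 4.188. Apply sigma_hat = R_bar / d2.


R_bar = (0.846 + 3.983 + 0.546 + 0.426 + 3.829 + 2.349 + 1.148 + 4.951 + 0.387 + 4.188) / 10
R_bar = 22.653 / 10 = 2.2653
sigma_hat = R_bar / d2 = 2.2653 / 2.847 = 0.7957

0.7957


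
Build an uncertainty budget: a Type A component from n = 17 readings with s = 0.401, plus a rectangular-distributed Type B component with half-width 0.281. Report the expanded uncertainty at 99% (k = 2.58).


u_A = s / sqrt(n) = 0.401 / sqrt(17) = 0.097256786
u_B = half_width / sqrt(3) = 0.281 / sqrt(3) = 0.16223543
uc = sqrt(u_A^2 + u_B^2) = sqrt(0.097256786^2 + 0.16223543^2) = 0.18915395
U = k * uc = 2.58 * 0.18915395
U = 0.4880

0.4880


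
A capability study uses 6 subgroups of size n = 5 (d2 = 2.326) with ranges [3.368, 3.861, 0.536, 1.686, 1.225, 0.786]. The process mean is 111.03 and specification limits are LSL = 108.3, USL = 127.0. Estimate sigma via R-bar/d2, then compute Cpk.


R_bar = (3.368 + 3.861 + 0.536 + 1.686 + 1.225 + 0.786) / 6 = 1.9103333
sigma = R_bar / d2 = 1.9103333 / 2.326 = 0.82129549
Cp = (USL - LSL)/(6*sigma) = (127.0 - 108.3)/(6*0.82129549) = 3.7948
Cpu = (127.0 - 111.03)/(3*0.82129549) = 6.4816
Cpl = (111.03 - 108.3)/(3*0.82129549) = 1.1080
Cpk = min(Cpu, Cpl) = 1.1080

1.1080


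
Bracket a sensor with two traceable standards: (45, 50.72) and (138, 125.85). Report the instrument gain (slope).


slope = (y2 - y1) / (x2 - x1)
= (125.85 - 50.72) / (138 - 45)
= 75.1300 / 93
= 0.8078

0.8078


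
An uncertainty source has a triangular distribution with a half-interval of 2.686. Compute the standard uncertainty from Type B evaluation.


u_B = half_width / sqrt(6)
u_B = 2.686 / 2.4494897
u_B = 1.0966

1.0966


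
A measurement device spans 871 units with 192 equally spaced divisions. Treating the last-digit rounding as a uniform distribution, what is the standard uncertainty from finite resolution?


resolution = range / divisions
resolution = 871 / 192 = 4.5364583
u_res = resolution / (2*sqrt(3))
u_res = 4.5364583 / 3.4641016
u_res = 1.3096

1.3096


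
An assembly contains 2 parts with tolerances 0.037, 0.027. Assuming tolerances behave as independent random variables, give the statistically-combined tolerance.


RSS = sqrt(0.037^2 + 0.027^2)
= sqrt(0.002098)
= 0.0458

0.0458


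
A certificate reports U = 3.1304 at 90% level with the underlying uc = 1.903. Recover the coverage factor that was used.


k = U / uc
k = 3.1304 / 1.903
k = 1.645

1.645


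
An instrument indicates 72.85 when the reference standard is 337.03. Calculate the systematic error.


Systematic error = measured - true
= 72.85 - 337.03
= -264.1800

-264.1800


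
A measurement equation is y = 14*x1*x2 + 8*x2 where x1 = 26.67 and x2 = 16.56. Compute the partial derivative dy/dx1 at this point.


y = 14*x1*x2 + 8*x2
dy/dx1 = 14*x2
Evaluate at x2 = 16.56: c1 = 14 * 16.56
c1 = 231.8400

231.8400


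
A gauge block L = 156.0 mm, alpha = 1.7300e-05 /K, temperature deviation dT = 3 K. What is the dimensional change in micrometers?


dL = L * alpha * dT
= 156.0 * 1.7300e-05 * 3
= 0.0080964 mm
dL_um = 0.0080964 * 1000 = 8.0964 um

8.0964


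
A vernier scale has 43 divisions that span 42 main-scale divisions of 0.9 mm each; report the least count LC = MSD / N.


LC = MSD / n_div
= 0.9 / 43
= 0.0209

0.0209


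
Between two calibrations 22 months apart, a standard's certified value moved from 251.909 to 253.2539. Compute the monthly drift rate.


rate = (v2 - v1) / months
= (253.2539 - 251.909) / 22
= 1.3449 / 22
= 0.0611

0.0611


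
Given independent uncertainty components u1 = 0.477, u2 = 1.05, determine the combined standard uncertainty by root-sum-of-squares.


uc = sqrt(0.477^2 + 1.05^2)
uc = sqrt(1.330029)
uc = 1.1533

1.1533


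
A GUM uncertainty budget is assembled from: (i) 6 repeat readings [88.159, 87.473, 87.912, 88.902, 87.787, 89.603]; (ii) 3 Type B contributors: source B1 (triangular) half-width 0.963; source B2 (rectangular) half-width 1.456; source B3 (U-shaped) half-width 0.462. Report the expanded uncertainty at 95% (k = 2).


mean = (88.159 + 87.473 + 87.912 + 88.902 + 87.787 + 89.603) / 6 = 88.306
s = sqrt(sum((x - mean)^2)/(n-1)) = 0.79718505
u_A = s / sqrt(n) = 0.79718505 / sqrt(6) = 0.32544943
u_B1 = 0.963 / sqrt(6) = 0.3931431
u_B2 = 1.456 / sqrt(3) = 0.84062199
u_B3 = 0.462 / sqrt(2) = 0.32668333
uc = sqrt(0.32544943^2 + 0.3931431^2 + 0.84062199^2 + 0.32668333^2) = 1.0362655
U = k * uc = 2 * 1.0362655
U = 2.0725

2.0725


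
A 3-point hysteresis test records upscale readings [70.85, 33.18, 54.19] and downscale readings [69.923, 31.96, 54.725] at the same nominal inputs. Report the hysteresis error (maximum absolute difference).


|70.85 - 69.923| = 0.9270
|33.18 - 31.96| = 1.2200
|54.19 - 54.725| = 0.5350
hysteresis = max(diffs) = 1.2200

1.2200


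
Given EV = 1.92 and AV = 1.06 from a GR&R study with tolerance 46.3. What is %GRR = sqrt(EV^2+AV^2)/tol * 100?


GRR = sqrt(EV^2 + AV^2) = sqrt(1.92^2 + 1.06^2) = 2.1931712
%GRR = GRR / tol * 100 = 2.1931712 / 46.3 * 100
%GRR = 4.7369

4.7369


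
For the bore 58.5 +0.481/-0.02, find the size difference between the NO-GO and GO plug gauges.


GO = nominal - lower_tol (smallest hole = maximum material condition)
GO = 58.5 - 0.02 = 58.48
NO-GO = nominal + upper_tol (largest hole = least material condition)
NO-GO = 58.5 + 0.481 = 58.981
spread = NO-GO - GO = 58.981 - 58.48 = 0.5010

0.5010


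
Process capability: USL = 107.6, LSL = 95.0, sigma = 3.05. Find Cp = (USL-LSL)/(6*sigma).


Cp = (USL - LSL) / (6 * sigma)
= (107.6 - 95.0) / (6 * 3.05)
= 12.6000 / 18.3000
= 0.6885

0.6885


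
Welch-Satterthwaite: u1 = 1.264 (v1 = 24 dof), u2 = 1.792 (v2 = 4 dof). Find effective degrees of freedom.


uc = sqrt(u1^2 + u2^2) = sqrt(1.264^2 + 1.792^2) = 2.1929341
v_eff = uc^4 / (u1^4/v1 + u2^4/v2)
= 2.1929341^4 / (1.264^4/24 + 1.792^4/4)
= 23.126096 / 2.6844138
v_eff = 8.6150

8.6150


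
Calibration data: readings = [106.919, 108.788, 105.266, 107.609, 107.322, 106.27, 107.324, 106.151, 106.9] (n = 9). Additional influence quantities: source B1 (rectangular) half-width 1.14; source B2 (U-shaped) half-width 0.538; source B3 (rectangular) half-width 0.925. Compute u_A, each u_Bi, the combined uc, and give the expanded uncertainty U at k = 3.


mean = (106.919 + 108.788 + 105.266 + 107.609 + 107.322 + 106.27 + 107.324 + 106.151 + 106.9) / 9 = 106.9498889
s = sqrt(sum((x - mean)^2)/(n-1)) = 1.0019296
u_A = s / sqrt(n) = 1.0019296 / sqrt(9) = 0.33397653
u_B1 = 1.14 / sqrt(3) = 0.65817931
u_B2 = 0.538 / sqrt(2) = 0.38042345
u_B3 = 0.925 / sqrt(3) = 0.534049
uc = sqrt(0.33397653^2 + 0.65817931^2 + 0.38042345^2 + 0.534049^2) = 0.9872541
U = k * uc = 3 * 0.9872541
U = 2.9618

2.9618


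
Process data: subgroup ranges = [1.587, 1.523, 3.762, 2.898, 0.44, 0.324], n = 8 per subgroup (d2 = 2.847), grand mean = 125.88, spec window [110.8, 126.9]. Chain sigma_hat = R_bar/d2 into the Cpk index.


R_bar = (1.587 + 1.523 + 3.762 + 2.898 + 0.44 + 0.324) / 6 = 1.7556667
sigma = R_bar / d2 = 1.7556667 / 2.847 = 0.61667253
Cp = (USL - LSL)/(6*sigma) = (126.9 - 110.8)/(6*0.61667253) = 4.3513
Cpu = (126.9 - 125.88)/(3*0.61667253) = 0.5513
Cpl = (125.88 - 110.8)/(3*0.61667253) = 8.1513
Cpk = min(Cpu, Cpl) = 0.5513

0.5513


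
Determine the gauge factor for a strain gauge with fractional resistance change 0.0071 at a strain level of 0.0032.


GF = (dR/R) / epsilon
= 0.0071 / 0.0032
= 2.2188

2.2188


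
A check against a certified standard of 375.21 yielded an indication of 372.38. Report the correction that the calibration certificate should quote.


Correction = standard - reading
= 375.21 - 372.38
= 2.8300

2.8300


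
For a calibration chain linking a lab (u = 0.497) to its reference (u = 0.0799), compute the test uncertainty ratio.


TUR = u_lab / u_ref
= 0.497 / 0.0799
= 6.2203

6.2203


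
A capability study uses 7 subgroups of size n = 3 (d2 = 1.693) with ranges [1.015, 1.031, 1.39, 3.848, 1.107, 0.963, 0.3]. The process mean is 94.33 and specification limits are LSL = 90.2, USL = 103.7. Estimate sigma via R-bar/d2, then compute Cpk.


R_bar = (1.015 + 1.031 + 1.39 + 3.848 + 1.107 + 0.963 + 0.3) / 7 = 1.3791429
sigma = R_bar / d2 = 1.3791429 / 1.693 = 0.81461483
Cp = (USL - LSL)/(6*sigma) = (103.7 - 90.2)/(6*0.81461483) = 2.7620
Cpu = (103.7 - 94.33)/(3*0.81461483) = 3.8341
Cpl = (94.33 - 90.2)/(3*0.81461483) = 1.6900
Cpk = min(Cpu, Cpl) = 1.6900

1.6900


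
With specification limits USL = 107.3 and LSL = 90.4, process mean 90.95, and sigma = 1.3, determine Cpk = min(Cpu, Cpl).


Cpu = (USL - mean) / (3*sigma) = (107.3 - 90.95) / (3*1.3) = 4.1923
Cpl = (mean - LSL) / (3*sigma) = (90.95 - 90.4) / (3*1.3) = 0.1410
Cpk = min(Cpu, Cpl) = 0.1410

0.1410


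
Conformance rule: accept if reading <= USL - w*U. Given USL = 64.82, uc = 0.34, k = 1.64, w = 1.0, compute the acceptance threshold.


U = k * uc = 1.64 * 0.34 = 0.5576
guard band g = w * U = 1.0 * 0.5576 = 0.5576
AL = USL - g = 64.82 - 0.5576
AL = 64.2624

64.2624


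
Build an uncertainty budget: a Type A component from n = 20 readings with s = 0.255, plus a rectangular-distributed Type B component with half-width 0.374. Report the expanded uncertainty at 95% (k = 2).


u_A = s / sqrt(n) = 0.255 / sqrt(20) = 0.057019733
u_B = half_width / sqrt(3) = 0.374 / sqrt(3) = 0.215929
uc = sqrt(u_A^2 + u_B^2) = sqrt(0.057019733^2 + 0.215929^2) = 0.22333066
U = k * uc = 2 * 0.22333066
U = 0.4467

0.4467


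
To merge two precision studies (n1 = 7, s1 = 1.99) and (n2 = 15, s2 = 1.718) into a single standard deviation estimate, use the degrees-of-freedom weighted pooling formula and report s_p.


s_p = sqrt(((n1-1)*s1^2 + (n2-1)*s2^2) / (n1+n2-2))
numerator = (7-1)*1.99^2 + (15-1)*1.718^2 = 23.7606 + 41.321336 = 65.081936
denominator = 7 + 15 - 2 = 20
s_p^2 = 65.081936 / 20 = 3.2540968
s_p = sqrt(3.2540968) = 1.8039

1.8039


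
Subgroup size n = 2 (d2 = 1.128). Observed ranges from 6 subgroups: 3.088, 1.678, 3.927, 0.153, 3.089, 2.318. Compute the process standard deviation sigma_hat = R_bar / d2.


R_bar = (3.088 + 1.678 + 3.927 + 0.153 + 3.089 + 2.318) / 6
R_bar = 14.253 / 6 = 2.3755
sigma_hat = R_bar / d2 = 2.3755 / 1.128 = 2.1059

2.1059


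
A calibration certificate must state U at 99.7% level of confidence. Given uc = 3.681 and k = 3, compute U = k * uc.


U = k * uc
U = 3 * 3.681
U = 11.0430

11.0430


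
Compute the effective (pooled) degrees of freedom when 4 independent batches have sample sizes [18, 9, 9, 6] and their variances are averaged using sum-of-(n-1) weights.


nu = sum_i (n_i - 1)
nu = ((18 - 1) + (9 - 1) + (9 - 1) + (6 - 1))
nu = 17 + 8 + 8 + 5
nu = 38

38


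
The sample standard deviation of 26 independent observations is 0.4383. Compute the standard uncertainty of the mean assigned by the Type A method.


u_A = s / sqrt(n)
u_A = 0.4383 / sqrt(26)
u_A = 0.4383 / 5.0990195
u_A = 0.0860

0.0860


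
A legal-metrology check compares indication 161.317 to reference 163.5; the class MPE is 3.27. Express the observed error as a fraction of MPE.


e = indication - reference = 161.317 - 163.5 = -2.1830
|e| = 2.1830
ratio = |e| / MPE = 2.1830 / 3.27
ratio = 0.6676

0.6676


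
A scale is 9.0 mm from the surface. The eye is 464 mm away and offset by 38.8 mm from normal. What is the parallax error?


error = h * offset / d
= 9.0 * 38.8 / 464
= 0.7526

0.7526


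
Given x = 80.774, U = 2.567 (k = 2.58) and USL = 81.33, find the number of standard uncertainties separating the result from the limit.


u = U / k = 2.567 / 2.58 = 0.99496124
margin = |USL - x| = |81.33 - 80.774| = 0.556
z = margin / u = 0.556 / 0.99496124
z = 0.5588

0.5588


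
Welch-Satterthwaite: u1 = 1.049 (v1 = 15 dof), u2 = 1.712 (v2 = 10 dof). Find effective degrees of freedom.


uc = sqrt(u1^2 + u2^2) = sqrt(1.049^2 + 1.712^2) = 2.007821
v_eff = uc^4 / (u1^4/v1 + u2^4/v2)
= 2.007821^4 / (1.049^4/15 + 1.712^4/10)
= 16.251744 / 0.93976876
v_eff = 17.2933

17.2933


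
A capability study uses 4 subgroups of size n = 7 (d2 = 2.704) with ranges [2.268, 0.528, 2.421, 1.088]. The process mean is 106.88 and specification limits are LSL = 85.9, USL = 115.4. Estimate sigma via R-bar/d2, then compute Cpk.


R_bar = (2.268 + 0.528 + 2.421 + 1.088) / 4 = 1.57625
sigma = R_bar / d2 = 1.57625 / 2.704 = 0.58293269
Cp = (USL - LSL)/(6*sigma) = (115.4 - 85.9)/(6*0.58293269) = 8.4344
Cpu = (115.4 - 106.88)/(3*0.58293269) = 4.8719
Cpl = (106.88 - 85.9)/(3*0.58293269) = 11.9968
Cpk = min(Cpu, Cpl) = 4.8719

4.8719


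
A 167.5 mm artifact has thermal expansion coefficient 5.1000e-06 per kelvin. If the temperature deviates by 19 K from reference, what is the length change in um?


dL = L * alpha * dT
= 167.5 * 5.1000e-06 * 19
= 0.0162308 mm
dL_um = 0.0162308 * 1000 = 16.2308 um

16.2308


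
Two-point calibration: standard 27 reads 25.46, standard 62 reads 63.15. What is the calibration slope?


slope = (y2 - y1) / (x2 - x1)
= (63.15 - 25.46) / (62 - 27)
= 37.6900 / 35
= 1.0769

1.0769


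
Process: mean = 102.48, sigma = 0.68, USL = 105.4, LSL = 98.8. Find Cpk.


Cpu = (USL - mean) / (3*sigma) = (105.4 - 102.48) / (3*0.68) = 1.4314
Cpl = (mean - LSL) / (3*sigma) = (102.48 - 98.8) / (3*0.68) = 1.8039
Cpk = min(Cpu, Cpl) = 1.4314

1.4314


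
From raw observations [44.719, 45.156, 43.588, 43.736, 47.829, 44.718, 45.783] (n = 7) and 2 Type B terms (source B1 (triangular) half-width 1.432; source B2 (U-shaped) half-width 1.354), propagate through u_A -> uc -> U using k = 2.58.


mean = (44.719 + 45.156 + 43.588 + 43.736 + 47.829 + 44.718 + 45.783) / 7 = 45.07557143
s = sqrt(sum((x - mean)^2)/(n-1)) = 1.4347249
u_A = s / sqrt(n) = 1.4347249 / sqrt(7) = 0.54227504
u_B1 = 1.432 / sqrt(6) = 0.58461155
u_B2 = 1.354 / sqrt(2) = 0.95742258
uc = sqrt(0.54227504^2 + 0.58461155^2 + 0.95742258^2) = 1.2459899
U = k * uc = 2.58 * 1.2459899
U = 3.2147

3.2147


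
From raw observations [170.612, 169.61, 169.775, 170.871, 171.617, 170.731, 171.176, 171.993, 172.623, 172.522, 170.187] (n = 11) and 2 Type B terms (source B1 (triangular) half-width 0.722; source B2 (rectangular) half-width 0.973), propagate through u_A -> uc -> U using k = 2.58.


mean = (170.612 + 169.61 + 169.775 + 170.871 + 171.617 + 170.731 + 171.176 + 171.993 + 172.623 + 172.522 + 170.187) / 11 = 171.0651818
s = sqrt(sum((x - mean)^2)/(n-1)) = 1.0312532
u_A = s / sqrt(n) = 1.0312532 / sqrt(11) = 0.31093454
u_B1 = 0.722 / sqrt(6) = 0.29475527
u_B2 = 0.973 / sqrt(3) = 0.56176181
uc = sqrt(0.31093454^2 + 0.29475527^2 + 0.56176181^2) = 0.70649649
U = k * uc = 2.58 * 0.70649649
U = 1.8228

1.8228


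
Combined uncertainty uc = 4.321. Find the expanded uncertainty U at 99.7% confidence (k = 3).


U = k * uc
U = 3 * 4.321
U = 12.9630

12.9630


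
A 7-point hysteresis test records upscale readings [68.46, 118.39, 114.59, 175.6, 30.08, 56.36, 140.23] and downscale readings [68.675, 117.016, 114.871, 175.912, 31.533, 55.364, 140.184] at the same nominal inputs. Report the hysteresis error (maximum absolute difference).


|68.46 - 68.675| = 0.2150
|118.39 - 117.016| = 1.3740
|114.59 - 114.871| = 0.2810
|175.6 - 175.912| = 0.3120
|30.08 - 31.533| = 1.4530
|56.36 - 55.364| = 0.9960
|140.23 - 140.184| = 0.0460
hysteresis = max(diffs) = 1.4530

1.4530


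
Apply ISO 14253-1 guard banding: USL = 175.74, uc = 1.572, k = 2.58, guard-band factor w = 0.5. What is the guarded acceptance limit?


U = k * uc = 2.58 * 1.572 = 4.05576
guard band g = w * U = 0.5 * 4.05576 = 2.02788
AL = USL - g = 175.74 - 2.02788
AL = 173.7121

173.7121


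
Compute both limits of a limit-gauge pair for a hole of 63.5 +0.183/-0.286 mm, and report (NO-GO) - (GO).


GO = nominal - lower_tol (smallest hole = maximum material condition)
GO = 63.5 - 0.286 = 63.214
NO-GO = nominal + upper_tol (largest hole = least material condition)
NO-GO = 63.5 + 0.183 = 63.683
spread = NO-GO - GO = 63.683 - 63.214 = 0.4690

0.4690


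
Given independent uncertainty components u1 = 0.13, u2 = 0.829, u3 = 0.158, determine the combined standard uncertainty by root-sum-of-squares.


uc = sqrt(0.13^2 + 0.829^2 + 0.158^2)
uc = sqrt(0.729105)
uc = 0.8539

0.8539


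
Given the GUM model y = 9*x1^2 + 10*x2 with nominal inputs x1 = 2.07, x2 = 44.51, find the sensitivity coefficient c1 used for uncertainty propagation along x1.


y = 9*x1^2 + 10*x2
dy/dx1 = 2*9*x1
Evaluate at x1 = 2.07: c1 = 18 * 2.07
c1 = 37.2600

37.2600


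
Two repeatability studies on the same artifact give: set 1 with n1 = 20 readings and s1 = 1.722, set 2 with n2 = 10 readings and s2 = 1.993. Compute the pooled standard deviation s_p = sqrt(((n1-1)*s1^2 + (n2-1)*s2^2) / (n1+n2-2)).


s_p = sqrt(((n1-1)*s1^2 + (n2-1)*s2^2) / (n1+n2-2))
numerator = (20-1)*1.722^2 + (10-1)*1.993^2 = 56.340396 + 35.748441 = 92.088837
denominator = 20 + 10 - 2 = 28
s_p^2 = 92.088837 / 28 = 3.288887
s_p = sqrt(3.288887) = 1.8135

1.8135


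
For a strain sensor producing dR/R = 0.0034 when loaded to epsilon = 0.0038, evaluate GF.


GF = (dR/R) / epsilon
= 0.0034 / 0.0038
= 0.8947

0.8947


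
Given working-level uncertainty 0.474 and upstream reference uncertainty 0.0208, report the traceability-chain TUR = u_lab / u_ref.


TUR = u_lab / u_ref
= 0.474 / 0.0208
= 22.7885

22.7885


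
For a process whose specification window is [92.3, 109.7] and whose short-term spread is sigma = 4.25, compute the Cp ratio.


Cp = (USL - LSL) / (6 * sigma)
= (109.7 - 92.3) / (6 * 4.25)
= 17.4000 / 25.5000
= 0.6824

0.6824


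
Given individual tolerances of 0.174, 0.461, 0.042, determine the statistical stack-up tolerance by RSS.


RSS = sqrt(0.174^2 + 0.461^2 + 0.042^2)
= sqrt(0.244561)
= 0.4945

0.4945


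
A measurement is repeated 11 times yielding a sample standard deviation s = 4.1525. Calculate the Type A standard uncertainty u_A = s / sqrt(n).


u_A = s / sqrt(n)
u_A = 4.1525 / sqrt(11)
u_A = 4.1525 / 3.3166248
u_A = 1.2520

1.2520


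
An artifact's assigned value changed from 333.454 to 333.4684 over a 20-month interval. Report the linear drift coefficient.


rate = (v2 - v1) / months
= (333.4684 - 333.454) / 20
= 0.0144 / 20
= 7.2000e-04

7.2000e-04


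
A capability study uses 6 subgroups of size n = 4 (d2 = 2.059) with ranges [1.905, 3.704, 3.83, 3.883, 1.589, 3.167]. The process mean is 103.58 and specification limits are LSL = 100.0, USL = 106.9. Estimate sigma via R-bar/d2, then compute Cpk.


R_bar = (1.905 + 3.704 + 3.83 + 3.883 + 1.589 + 3.167) / 6 = 3.013
sigma = R_bar / d2 = 3.013 / 2.059 = 1.4633317
Cp = (USL - LSL)/(6*sigma) = (106.9 - 100.0)/(6*1.4633317) = 0.7859
Cpu = (106.9 - 103.58)/(3*1.4633317) = 0.7563
Cpl = (103.58 - 100.0)/(3*1.4633317) = 0.8155
Cpk = min(Cpu, Cpl) = 0.7563

0.7563


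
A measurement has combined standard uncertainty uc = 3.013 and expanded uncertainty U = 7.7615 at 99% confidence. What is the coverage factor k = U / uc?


k = U / uc
k = 7.7615 / 3.013
k = 2.576

2.576


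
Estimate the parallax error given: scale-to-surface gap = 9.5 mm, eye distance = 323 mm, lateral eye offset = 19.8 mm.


error = h * offset / d
= 9.5 * 19.8 / 323
= 0.5824

0.5824


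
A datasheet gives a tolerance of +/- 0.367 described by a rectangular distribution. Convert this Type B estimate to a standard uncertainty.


u_B = half_width / sqrt(3)
u_B = 0.367 / 1.7320508
u_B = 0.2119

0.2119


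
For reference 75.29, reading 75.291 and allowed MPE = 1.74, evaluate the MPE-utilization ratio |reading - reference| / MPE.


e = indication - reference = 75.291 - 75.29 = 0.0010
|e| = 0.0010
ratio = |e| / MPE = 0.0010 / 1.74
ratio = 5.7471e-04

5.7471e-04
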